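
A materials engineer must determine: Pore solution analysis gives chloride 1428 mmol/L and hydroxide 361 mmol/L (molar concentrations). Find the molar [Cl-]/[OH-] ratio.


Threshold parameter = [Cl-] / [OH-] (molar basis; both in mmol/L, so units cancel)
Ratio = 1428 / 361 = 3.96

3.96


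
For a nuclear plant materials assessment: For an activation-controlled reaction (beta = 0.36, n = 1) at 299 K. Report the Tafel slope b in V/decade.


Apply the Tafel slope relation: b = 2.303*R*T/(beta*n*F)
Numerator: 2.303 * 8.314 * 299 = 5725.0
Denominator: 0.36 * 1 * 96485 = 34734.6
b = 5725.0 / 34734.6 = 0.165 V/decade

0.165 V/decade


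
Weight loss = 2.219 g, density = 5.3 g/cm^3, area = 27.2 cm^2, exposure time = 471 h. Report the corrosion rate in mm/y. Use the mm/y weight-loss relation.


Apply the mm/y weight-loss relation: CR = 87600 * W / (D * A * T)
Numerator: 87600 * 2.219 = 194384.4
Denominator: 5.3 * 27.2 * 471 = 67899.36
CR = 194384.4 / 67899.36 = 2.862831 mm/y

2.862831 mm/y


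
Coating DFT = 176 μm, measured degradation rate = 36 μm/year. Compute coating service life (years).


Service life = thickness / degradation rate
Life = 176 / 36 = 4.9 years

4.9 years


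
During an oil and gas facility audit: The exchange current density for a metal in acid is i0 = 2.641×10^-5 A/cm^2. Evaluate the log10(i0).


i0 = 2.641×10^-5 A/cm^2
log10(i0) = -4.578

-4.578


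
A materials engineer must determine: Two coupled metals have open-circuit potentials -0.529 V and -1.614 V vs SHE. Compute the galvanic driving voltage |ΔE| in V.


Driving voltage is the absolute potential difference.
|ΔE| = |-0.529 − (-1.614)| = 1.085 V

1.085 V


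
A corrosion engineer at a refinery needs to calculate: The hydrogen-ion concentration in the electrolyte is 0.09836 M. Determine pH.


pH = −log10[H+]
pH = −log10(0.09836) = 1.01

1.01


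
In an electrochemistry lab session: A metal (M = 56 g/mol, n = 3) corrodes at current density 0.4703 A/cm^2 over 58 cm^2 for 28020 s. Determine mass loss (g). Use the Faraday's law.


Apply Faraday's law: m = i*A*t*M / (n*F)
Total charge passed Q = i*A*t = 0.4703*58*28020 = 764312.748 C
m = Q*M/(n*F) = 764312.748*56/(3*96485) = 147.86932 g

147.86932 g


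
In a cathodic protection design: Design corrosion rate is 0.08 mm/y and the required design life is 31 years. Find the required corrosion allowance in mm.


Corrosion allowance = CR × design life
CA = 0.08 * 31 = 2.48 mm

2.48 mm


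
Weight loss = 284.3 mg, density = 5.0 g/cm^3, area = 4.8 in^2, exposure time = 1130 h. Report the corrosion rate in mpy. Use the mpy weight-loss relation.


Apply the mpy weight-loss relation: CR = 534 * W / (D * A * T)
Numerator: 534 * 284.3 = 151816.2
Denominator: 5.0 * 4.8 * 1130 = 27120.0
CR = 151816.2 / 27120.0 = 5.5979 mpy

5.5979 mpy


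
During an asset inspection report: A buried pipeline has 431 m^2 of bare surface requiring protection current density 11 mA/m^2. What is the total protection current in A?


I = area * current density, then convert mA → A (÷1000)
I = 431 * 11 / 1000 = 4.74 A

4.74 A


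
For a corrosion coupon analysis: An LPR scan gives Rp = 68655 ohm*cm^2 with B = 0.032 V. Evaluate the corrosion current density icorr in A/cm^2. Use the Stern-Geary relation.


Apply the Stern-Geary relation: icorr = B / Rp
icorr = 0.032 / 68655 = 4.661×10^-7 A/cm^2

4.661×10^-7 A/cm^2


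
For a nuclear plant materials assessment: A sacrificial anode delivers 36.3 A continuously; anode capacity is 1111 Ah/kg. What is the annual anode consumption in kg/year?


Annual consumption = current * hours per year / capacity
Rate = 36.3 * 8760 / 1111 = 286.2 kg/year

286.2 kg/year


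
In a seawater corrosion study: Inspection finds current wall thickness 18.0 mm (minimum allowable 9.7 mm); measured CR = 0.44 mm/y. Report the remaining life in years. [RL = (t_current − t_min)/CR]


Apply the remaining-life relation: RL = (t_current − t_min) / CR
RL = (18.0 − 9.7) / 0.44 = 8.3 / 0.44 = 18.9 years

18.9 years


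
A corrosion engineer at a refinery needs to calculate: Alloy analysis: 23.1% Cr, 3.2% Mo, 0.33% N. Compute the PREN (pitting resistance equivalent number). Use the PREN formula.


Apply the PREN formula: PREN = Cr + 3.3*Mo + 16*N
PREN = 23.1 + 3.3*3.2 + 16*0.33
PREN = 23.1 + 10.56 + 5.28 = 38.94

38.94


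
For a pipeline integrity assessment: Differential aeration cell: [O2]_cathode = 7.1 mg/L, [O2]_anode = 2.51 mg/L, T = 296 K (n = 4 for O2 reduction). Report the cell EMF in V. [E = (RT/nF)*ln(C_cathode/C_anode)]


Apply the Nernst concentration-cell relation: E = (RT/nF)*ln(C_cathode/C_anode)
RT/nF = 8.314*296/(4*96485) = 0.00637649 V
ln(7.1/2.51) = 1.03981
E = 0.00637649 * 1.03981 = 0.00663 V

0.00663 V


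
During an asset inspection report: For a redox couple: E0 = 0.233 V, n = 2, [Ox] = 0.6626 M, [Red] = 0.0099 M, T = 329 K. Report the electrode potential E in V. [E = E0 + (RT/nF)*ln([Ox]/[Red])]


Apply the Nernst equation: E = E0 + (RT/nF)*ln([Ox]/[Red])
Step 1: RT/nF = 8.314*329/(2*96485) = 0.01417477 V
Step 2: [Ox]/[Red] = 0.6626/0.0099 = 66.929293
Step 3: ln(66.929293) = 4.203637
Step 4: correction = 0.01417477 * 4.203637 = 0.06 V
E = 0.233 + 0.06 = 0.293 V

0.293 V


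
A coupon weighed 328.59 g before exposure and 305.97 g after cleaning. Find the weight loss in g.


Weight loss = initial − final
WL = 328.59 − 305.97 = 22.62 g

22.62 g


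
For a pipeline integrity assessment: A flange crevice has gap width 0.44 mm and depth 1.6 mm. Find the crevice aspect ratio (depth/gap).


Aspect ratio = depth / gap
Ratio = 1.6 / 0.44 = 3.6

3.6


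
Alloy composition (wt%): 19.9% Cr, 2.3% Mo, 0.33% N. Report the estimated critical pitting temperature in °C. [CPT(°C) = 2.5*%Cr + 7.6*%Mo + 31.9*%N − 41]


Apply the ASTM G48 empirical CPT estimate: CPT(°C) = 2.5*%Cr + 7.6*%Mo + 31.9*%N − 41
2.5*19.9 = 49.75; 7.6*2.3 = 17.48; 31.9*0.33 = 10.527
CPT = 49.75 + 17.48 + 10.527 − 41 = 36.757 °C
Rounded to 0.1 °C: CPT ≈ 36.8 °C

36.8 °C


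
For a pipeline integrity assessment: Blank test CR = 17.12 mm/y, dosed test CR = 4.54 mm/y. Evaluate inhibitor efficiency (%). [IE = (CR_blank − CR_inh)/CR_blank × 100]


Apply the inhibitor-efficiency definition: IE = (CR_blank − CR_inh)/CR_blank × 100
IE = (17.12 − 4.54) / 17.12 × 100
IE = 12.58 / 17.12 × 100 = 73.5 %

73.5 %


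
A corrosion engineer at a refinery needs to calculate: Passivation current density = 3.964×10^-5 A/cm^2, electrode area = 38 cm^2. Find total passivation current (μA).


I = i_pass * A, then convert A → μA (×10^6)
I = 3.964×10^-5 * 38 * 10^6 = 1506.32 μA

1506.32 μA


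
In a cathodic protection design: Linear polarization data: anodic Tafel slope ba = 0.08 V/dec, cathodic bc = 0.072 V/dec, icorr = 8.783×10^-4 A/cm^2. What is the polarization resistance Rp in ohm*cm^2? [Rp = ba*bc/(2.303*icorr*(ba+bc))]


Apply the Stern-Geary equation: Rp = ba*bc / (2.303*icorr*(ba+bc))
ba*bc = 0.08*0.072 = 0.00576
ba+bc = 0.152; 2.303*icorr*(ba+bc) = 2.303*8.783×10^-4*0.152 = 3.0745418×10^-4
Rp = 0.00576 / 3.0745418×10^-4 = 18.73 ohm*cm^2

18.73 ohm*cm^2


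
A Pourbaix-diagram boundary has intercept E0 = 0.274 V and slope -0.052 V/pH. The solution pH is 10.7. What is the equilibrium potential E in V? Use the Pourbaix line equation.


Apply the Pourbaix line equation: E = E0 + slope*pH
E = 0.274 + (-0.052)*10.7 = 0.274 + (-0.5564) = -0.2824 V
Rounded to 4 decimal places: E = -0.2824 V

-0.2824 V


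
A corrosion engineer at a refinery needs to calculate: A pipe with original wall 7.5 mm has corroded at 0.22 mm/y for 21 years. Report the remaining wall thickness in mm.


Remaining wall = original − CR × time
t = 7.5 − 0.22*21 = 7.5 − 4.62 = 2.88 mm

2.88 mm


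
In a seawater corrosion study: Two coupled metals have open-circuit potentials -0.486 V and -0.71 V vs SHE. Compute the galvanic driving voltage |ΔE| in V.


Driving voltage is the absolute potential difference.
|ΔE| = |-0.486 − (-0.71)| = 0.224 V

0.224 V


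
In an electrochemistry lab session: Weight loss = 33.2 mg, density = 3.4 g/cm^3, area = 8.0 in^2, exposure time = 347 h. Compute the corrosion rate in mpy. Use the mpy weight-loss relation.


Apply the mpy weight-loss relation: CR = 534 * W / (D * A * T)
Numerator: 534 * 33.2 = 17728.8
Denominator: 3.4 * 8.0 * 347 = 9438.4
CR = 17728.8 / 9438.4 = 1.87837 mpy

1.87837 mpy


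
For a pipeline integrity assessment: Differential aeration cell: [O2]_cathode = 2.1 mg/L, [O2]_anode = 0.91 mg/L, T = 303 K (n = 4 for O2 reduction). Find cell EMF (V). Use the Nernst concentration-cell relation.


Apply the Nernst concentration-cell relation: E = (RT/nF)*ln(C_cathode/C_anode)
RT/nF = 8.314*303/(4*96485) = 0.00652729 V
ln(2.1/0.91) = 0.83625
E = 0.00652729 * 0.83625 = 0.00546 V

0.00546 V


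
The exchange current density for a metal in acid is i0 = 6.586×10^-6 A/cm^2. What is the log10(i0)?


i0 = 6.586×10^-6 A/cm^2
log10(i0) = -5.181

-5.181


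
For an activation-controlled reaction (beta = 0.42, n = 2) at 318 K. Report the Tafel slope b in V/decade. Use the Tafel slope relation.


Apply the Tafel slope relation: b = 2.303*R*T/(beta*n*F)
Numerator: 2.303 * 8.314 * 318 = 6088.79
Denominator: 0.42 * 2 * 96485 = 81047.4
b = 6088.79 / 81047.4 = 0.0751 V/decade

0.0751 V/decade


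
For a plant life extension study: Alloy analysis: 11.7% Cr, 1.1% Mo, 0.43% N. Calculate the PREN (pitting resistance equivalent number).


Apply the PREN formula: PREN = Cr + 3.3*Mo + 16*N
PREN = 11.7 + 3.3*1.1 + 16*0.43
PREN = 11.7 + 3.63 + 6.88 = 22.21

22.21


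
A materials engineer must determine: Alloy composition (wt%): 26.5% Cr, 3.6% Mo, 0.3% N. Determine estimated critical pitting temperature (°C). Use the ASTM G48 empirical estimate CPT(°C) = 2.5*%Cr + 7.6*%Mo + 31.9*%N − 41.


Apply the ASTM G48 empirical CPT estimate: CPT(°C) = 2.5*%Cr + 7.6*%Mo + 31.9*%N − 41
2.5*26.5 = 66.25; 7.6*3.6 = 27.36; 31.9*0.3 = 9.57
CPT = 66.25 + 27.36 + 9.57 − 41 = 62.18 °C
Rounded to 0.1 °C: CPT ≈ 62.2 °C

62.2 °C


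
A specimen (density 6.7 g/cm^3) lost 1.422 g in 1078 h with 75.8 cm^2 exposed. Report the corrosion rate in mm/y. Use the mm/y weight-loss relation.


Apply the mm/y weight-loss relation: CR = 87600 * W / (D * A * T)
Numerator: 87600 * 1.422 = 124567.2
Denominator: 6.7 * 75.8 * 1078 = 547473.08
CR = 124567.2 / 547473.08 = 0.22753 mm/y

0.22753 mm/y


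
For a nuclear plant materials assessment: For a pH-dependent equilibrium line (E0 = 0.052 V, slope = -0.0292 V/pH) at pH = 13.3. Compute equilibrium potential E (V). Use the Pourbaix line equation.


Apply the Pourbaix line equation: E = E0 + slope*pH
E = 0.052 + (-0.0292)*13.3 = 0.052 + (-0.38836) = -0.33636 V
Rounded to 4 decimal places: E = -0.3364 V

-0.3364 V


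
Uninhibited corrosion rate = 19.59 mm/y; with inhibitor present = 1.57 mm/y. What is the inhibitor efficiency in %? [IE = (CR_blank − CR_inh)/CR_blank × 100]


Apply the inhibitor-efficiency definition: IE = (CR_blank − CR_inh)/CR_blank × 100
IE = (19.59 − 1.57) / 19.59 × 100
IE = 18.02 / 19.59 × 100 = 92.0 %

92.0 %


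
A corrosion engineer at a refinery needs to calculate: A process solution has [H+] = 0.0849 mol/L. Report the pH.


pH = −log10[H+]
pH = −log10(0.0849) = 1.07

1.07


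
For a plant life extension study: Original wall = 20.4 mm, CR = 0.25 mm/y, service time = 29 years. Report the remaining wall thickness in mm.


Remaining wall = original − CR × time
t = 20.4 − 0.25*29 = 20.4 − 7.25 = 13.15 mm

13.15 mm


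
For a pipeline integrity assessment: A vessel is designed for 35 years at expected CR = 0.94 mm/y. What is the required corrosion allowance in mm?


Corrosion allowance = CR × design life
CA = 0.94 * 35 = 32.9 mm

32.9 mm


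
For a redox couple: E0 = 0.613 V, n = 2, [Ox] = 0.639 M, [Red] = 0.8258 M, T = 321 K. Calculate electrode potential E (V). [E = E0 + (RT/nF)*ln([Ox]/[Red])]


Apply the Nernst equation: E = E0 + (RT/nF)*ln([Ox]/[Red])
Step 1: RT/nF = 8.314*321/(2*96485) = 0.0138301 V
Step 2: [Ox]/[Red] = 0.639/0.8258 = 0.773795
Step 3: ln(0.773795) = -0.256448
Step 4: correction = 0.0138301 * -0.256448 = -0.004 V
E = 0.613 + -0.004 = 0.609 V

0.609 V


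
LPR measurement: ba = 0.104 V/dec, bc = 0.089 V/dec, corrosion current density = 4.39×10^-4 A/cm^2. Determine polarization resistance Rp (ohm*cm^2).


Apply the Stern-Geary equation: Rp = ba*bc / (2.303*icorr*(ba+bc))
ba*bc = 0.104*0.089 = 0.009256
ba+bc = 0.193; 2.303*icorr*(ba+bc) = 2.303*4.39×10^-4*0.193 = 1.9512628×10^-4
Rp = 0.009256 / 1.9512628×10^-4 = 47.44 ohm*cm^2

47.44 ohm*cm^2


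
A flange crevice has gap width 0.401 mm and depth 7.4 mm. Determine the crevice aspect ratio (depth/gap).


Aspect ratio = depth / gap
Ratio = 7.4 / 0.401 = 18.5

18.5


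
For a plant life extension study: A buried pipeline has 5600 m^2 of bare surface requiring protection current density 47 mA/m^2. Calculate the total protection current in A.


I = area * current density, then convert mA → A (÷1000)
I = 5600 * 47 / 1000 = 263.2 A

263.2 A


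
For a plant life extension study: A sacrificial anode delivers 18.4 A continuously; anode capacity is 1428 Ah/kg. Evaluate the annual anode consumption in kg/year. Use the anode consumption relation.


Annual consumption = current * hours per year / capacity
Rate = 18.4 * 8760 / 1428 = 112.9 kg/year

112.9 kg/year


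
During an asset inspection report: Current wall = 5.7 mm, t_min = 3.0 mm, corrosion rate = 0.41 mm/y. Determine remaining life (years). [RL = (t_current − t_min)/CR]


Apply the remaining-life relation: RL = (t_current − t_min) / CR
RL = (5.7 − 3.0) / 0.41 = 2.7 / 0.41 = 6.6 years

6.6 years


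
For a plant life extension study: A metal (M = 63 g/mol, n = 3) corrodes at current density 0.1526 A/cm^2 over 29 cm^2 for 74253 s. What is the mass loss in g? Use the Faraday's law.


Apply Faraday's law: m = i*A*t*M / (n*F)
Total charge passed Q = i*A*t = 0.1526*29*74253 = 328599.2262 C
m = Q*M/(n*F) = 328599.2262*63/(3*96485) = 71.51976 g

71.51976 g


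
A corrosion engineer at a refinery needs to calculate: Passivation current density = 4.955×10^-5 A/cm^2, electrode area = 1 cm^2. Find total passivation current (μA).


I = i_pass * A, then convert A → μA (×10^6)
I = 4.955×10^-5 * 1 * 10^6 = 49.55 μA

49.55 μA


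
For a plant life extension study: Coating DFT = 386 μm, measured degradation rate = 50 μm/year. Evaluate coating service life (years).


Service life = thickness / degradation rate
Life = 386 / 50 = 7.7 years

7.7 years


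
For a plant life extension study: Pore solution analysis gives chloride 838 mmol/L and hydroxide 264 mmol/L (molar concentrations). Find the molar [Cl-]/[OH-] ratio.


Threshold parameter = [Cl-] / [OH-] (molar basis; both in mmol/L, so units cancel)
Ratio = 838 / 264 = 3.17

3.17


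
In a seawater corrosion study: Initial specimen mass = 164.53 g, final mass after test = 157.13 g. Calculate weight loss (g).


Weight loss = initial − final
WL = 164.53 − 157.13 = 7.4 g

7.4 g


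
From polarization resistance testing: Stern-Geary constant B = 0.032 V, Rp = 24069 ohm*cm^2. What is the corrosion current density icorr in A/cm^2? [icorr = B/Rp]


Apply the Stern-Geary relation: icorr = B / Rp
icorr = 0.032 / 24069 = 1.33×10^-6 A/cm^2

1.33×10^-6 A/cm^2


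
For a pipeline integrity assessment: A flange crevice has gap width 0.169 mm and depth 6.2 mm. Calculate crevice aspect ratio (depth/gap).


Aspect ratio = depth / gap
Ratio = 6.2 / 0.169 = 36.7

36.7


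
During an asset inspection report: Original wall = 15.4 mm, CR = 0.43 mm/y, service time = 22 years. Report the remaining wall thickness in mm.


Remaining wall = original − CR × time
t = 15.4 − 0.43*22 = 15.4 − 9.46 = 5.94 mm

5.94 mm


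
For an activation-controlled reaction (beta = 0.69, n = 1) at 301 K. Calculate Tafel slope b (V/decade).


Apply the Tafel slope relation: b = 2.303*R*T/(beta*n*F)
Numerator: 2.303 * 8.314 * 301 = 5763.29
Denominator: 0.69 * 1 * 96485 = 66574.65
b = 5763.29 / 66574.65 = 0.0866 V/decade

0.0866 V/decade


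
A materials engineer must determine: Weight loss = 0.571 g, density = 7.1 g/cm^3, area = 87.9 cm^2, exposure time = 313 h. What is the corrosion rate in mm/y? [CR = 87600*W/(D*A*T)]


Apply the mm/y weight-loss relation: CR = 87600 * W / (D * A * T)
Numerator: 87600 * 0.571 = 50019.6
Denominator: 7.1 * 87.9 * 313 = 195340.17
CR = 50019.6 / 195340.17 = 0.256064 mm/y

0.256064 mm/y


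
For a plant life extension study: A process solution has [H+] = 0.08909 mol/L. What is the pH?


pH = −log10[H+]
pH = −log10(0.08909) = 1.05

1.05


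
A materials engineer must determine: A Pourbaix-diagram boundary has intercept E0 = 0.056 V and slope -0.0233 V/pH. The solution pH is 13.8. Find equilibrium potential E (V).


Apply the Pourbaix line equation: E = E0 + slope*pH
E = 0.056 + (-0.0233)*13.8 = 0.056 + (-0.32154) = -0.26554 V
Rounded to 3 decimal places: E = -0.266 V

-0.266 V


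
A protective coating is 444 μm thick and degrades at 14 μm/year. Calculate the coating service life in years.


Service life = thickness / degradation rate
Life = 444 / 14 = 31.7 years

31.7 years


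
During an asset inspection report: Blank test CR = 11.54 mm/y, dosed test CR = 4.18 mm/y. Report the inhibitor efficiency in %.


Apply the inhibitor-efficiency definition: IE = (CR_blank − CR_inh)/CR_blank × 100
IE = (11.54 − 4.18) / 11.54 × 100
IE = 7.36 / 11.54 × 100 = 63.8 %

63.8 %


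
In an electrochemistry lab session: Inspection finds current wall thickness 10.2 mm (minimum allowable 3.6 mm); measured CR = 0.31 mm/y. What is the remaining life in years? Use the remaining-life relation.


Apply the remaining-life relation: RL = (t_current − t_min) / CR
RL = (10.2 − 3.6) / 0.31 = 6.6 / 0.31 = 21.3 years

21.3 years


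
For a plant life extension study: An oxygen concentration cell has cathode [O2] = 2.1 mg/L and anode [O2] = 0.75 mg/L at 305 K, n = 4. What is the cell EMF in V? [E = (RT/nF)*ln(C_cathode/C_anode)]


Apply the Nernst concentration-cell relation: E = (RT/nF)*ln(C_cathode/C_anode)
RT/nF = 8.314*305/(4*96485) = 0.00657037 V
ln(2.1/0.75) = 1.02962
E = 0.00657037 * 1.02962 = 0.00676 V

0.00676 V


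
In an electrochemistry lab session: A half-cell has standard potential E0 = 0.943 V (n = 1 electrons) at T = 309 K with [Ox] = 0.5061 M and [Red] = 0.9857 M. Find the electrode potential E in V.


Apply the Nernst equation: E = E0 + (RT/nF)*ln([Ox]/[Red])
Step 1: RT/nF = 8.314*309/(1*96485) = 0.02662617 V
Step 2: [Ox]/[Red] = 0.5061/0.9857 = 0.513442
Step 3: ln(0.513442) = -0.666618
Step 4: correction = 0.02662617 * -0.666618 = -0.018 V
E = 0.943 + -0.018 = 0.925 V

0.925 V


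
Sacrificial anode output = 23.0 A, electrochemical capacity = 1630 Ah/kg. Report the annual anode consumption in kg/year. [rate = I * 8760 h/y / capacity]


Annual consumption = current * hours per year / capacity
Rate = 23.0 * 8760 / 1630 = 123.6 kg/year

123.6 kg/year


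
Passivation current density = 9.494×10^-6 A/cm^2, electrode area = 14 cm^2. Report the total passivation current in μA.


I = i_pass * A, then convert A → μA (×10^6)
I = 9.494×10^-6 * 14 * 10^6 = 132.92 μA

132.92 μA


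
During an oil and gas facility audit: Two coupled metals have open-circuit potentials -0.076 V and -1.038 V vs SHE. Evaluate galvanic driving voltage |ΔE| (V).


Driving voltage is the absolute potential difference.
|ΔE| = |-0.076 − (-1.038)| = 0.962 V

0.962 V


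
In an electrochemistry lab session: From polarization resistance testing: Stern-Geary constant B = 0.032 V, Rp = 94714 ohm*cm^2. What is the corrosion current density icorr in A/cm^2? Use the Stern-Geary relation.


Apply the Stern-Geary relation: icorr = B / Rp
icorr = 0.032 / 94714 = 3.379×10^-7 A/cm^2

3.379×10^-7 A/cm^2


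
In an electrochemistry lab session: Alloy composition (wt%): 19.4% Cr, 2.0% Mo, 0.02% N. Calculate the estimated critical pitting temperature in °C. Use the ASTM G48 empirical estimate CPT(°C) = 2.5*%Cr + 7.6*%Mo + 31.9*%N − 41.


Apply the ASTM G48 empirical CPT estimate: CPT(°C) = 2.5*%Cr + 7.6*%Mo + 31.9*%N − 41
2.5*19.4 = 48.5; 7.6*2.0 = 15.2; 31.9*0.02 = 0.638
CPT = 48.5 + 15.2 + 0.638 − 41 = 23.338 °C
Rounded to 0.1 °C: CPT ≈ 23.3 °C

23.3 °C


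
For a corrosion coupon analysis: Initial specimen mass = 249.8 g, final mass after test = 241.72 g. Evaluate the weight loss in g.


Weight loss = initial − final
WL = 249.8 − 241.72 = 8.08 g

8.08 g


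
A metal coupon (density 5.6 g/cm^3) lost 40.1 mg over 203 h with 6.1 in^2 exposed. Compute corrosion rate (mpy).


Apply the mpy weight-loss relation: CR = 534 * W / (D * A * T)
Numerator: 534 * 40.1 = 21413.4
Denominator: 5.6 * 6.1 * 203 = 6934.48
CR = 21413.4 / 6934.48 = 3.08796 mpy

3.08796 mpy


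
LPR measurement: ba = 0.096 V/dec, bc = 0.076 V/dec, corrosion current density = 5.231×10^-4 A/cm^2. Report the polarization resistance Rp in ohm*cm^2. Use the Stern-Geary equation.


Apply the Stern-Geary equation: Rp = ba*bc / (2.303*icorr*(ba+bc))
ba*bc = 0.096*0.076 = 0.007296
ba+bc = 0.172; 2.303*icorr*(ba+bc) = 2.303*5.231×10^-4*0.172 = 2.0720828×10^-4
Rp = 0.007296 / 2.0720828×10^-4 = 35.2 ohm*cm^2

35.2 ohm*cm^2


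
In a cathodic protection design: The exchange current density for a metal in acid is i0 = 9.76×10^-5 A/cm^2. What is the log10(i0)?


i0 = 9.76×10^-5 A/cm^2
log10(i0) = -4.011

-4.011


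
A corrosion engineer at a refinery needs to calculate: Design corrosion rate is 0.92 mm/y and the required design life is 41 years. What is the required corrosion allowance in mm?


Corrosion allowance = CR × design life
CA = 0.92 * 41 = 37.72 mm

37.72 mm


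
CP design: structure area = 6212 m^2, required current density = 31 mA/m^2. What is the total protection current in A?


I = area * current density, then convert mA → A (÷1000)
I = 6212 * 31 / 1000 = 192.57 A

192.57 A


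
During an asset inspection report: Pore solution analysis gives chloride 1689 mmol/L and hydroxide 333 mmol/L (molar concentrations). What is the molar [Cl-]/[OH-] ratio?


Threshold parameter = [Cl-] / [OH-] (molar basis; both in mmol/L, so units cancel)
Ratio = 1689 / 333 = 5.07

5.07


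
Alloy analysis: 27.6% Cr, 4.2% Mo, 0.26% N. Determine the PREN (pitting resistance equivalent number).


Apply the PREN formula: PREN = Cr + 3.3*Mo + 16*N
PREN = 27.6 + 3.3*4.2 + 16*0.26
PREN = 27.6 + 13.86 + 4.16 = 45.62

45.62


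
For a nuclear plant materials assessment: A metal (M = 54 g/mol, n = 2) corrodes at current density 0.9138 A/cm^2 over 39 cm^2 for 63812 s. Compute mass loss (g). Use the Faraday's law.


Apply Faraday's law: m = i*A*t*M / (n*F)
Total charge passed Q = i*A*t = 0.9138*39*63812 = 2274144.8184 C
m = Q*M/(n*F) = 2274144.8184*54/(2*96485) = 636.388 g

636.388 g


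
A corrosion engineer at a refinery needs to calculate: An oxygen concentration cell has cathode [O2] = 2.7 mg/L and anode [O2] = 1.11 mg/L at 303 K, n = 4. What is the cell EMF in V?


Apply the Nernst concentration-cell relation: E = (RT/nF)*ln(C_cathode/C_anode)
RT/nF = 8.314*303/(4*96485) = 0.00652729 V
ln(2.7/1.11) = 0.88889
E = 0.00652729 * 0.88889 = 0.0058 V

0.0058 V


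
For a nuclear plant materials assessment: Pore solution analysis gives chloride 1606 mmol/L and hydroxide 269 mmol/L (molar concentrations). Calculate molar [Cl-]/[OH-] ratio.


Threshold parameter = [Cl-] / [OH-] (molar basis; both in mmol/L, so units cancel)
Ratio = 1606 / 269 = 5.97

5.97


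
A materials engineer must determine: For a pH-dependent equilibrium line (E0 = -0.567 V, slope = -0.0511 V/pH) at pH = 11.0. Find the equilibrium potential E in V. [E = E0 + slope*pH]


Apply the Pourbaix line equation: E = E0 + slope*pH
E = -0.567 + (-0.0511)*11.0 = -0.567 + (-0.5621) = -1.1291 V
Rounded to 3 decimal places: E = -1.129 V

-1.129 V


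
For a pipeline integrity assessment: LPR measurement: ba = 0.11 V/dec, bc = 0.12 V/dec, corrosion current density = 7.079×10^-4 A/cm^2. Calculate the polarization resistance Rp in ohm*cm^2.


Apply the Stern-Geary equation: Rp = ba*bc / (2.303*icorr*(ba+bc))
ba*bc = 0.11*0.12 = 0.0132
ba+bc = 0.23; 2.303*icorr*(ba+bc) = 2.303*7.079×10^-4*0.23 = 3.7496755×10^-4
Rp = 0.0132 / 3.7496755×10^-4 = 35.2 ohm*cm^2

35.2 ohm*cm^2


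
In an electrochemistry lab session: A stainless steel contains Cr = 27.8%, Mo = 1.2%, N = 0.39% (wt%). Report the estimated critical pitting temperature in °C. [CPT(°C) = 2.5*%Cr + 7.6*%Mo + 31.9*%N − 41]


Apply the ASTM G48 empirical CPT estimate: CPT(°C) = 2.5*%Cr + 7.6*%Mo + 31.9*%N − 41
2.5*27.8 = 69.5; 7.6*1.2 = 9.12; 31.9*0.39 = 12.441
CPT = 69.5 + 9.12 + 12.441 − 41 = 50.061 °C
Rounded to 0.1 °C: CPT ≈ 50.1 °C

50.1 °C


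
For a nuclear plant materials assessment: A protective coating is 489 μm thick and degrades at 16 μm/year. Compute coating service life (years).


Service life = thickness / degradation rate
Life = 489 / 16 = 30.6 years

30.6 years


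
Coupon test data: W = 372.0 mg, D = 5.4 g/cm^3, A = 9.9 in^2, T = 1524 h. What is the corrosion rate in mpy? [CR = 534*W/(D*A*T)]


Apply the mpy weight-loss relation: CR = 534 * W / (D * A * T)
Numerator: 534 * 372.0 = 198648.0
Denominator: 5.4 * 9.9 * 1524 = 81473.04
CR = 198648.0 / 81473.04 = 2.43821 mpy

2.43821 mpy


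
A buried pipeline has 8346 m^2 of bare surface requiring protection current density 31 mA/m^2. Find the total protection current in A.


I = area * current density, then convert mA → A (÷1000)
I = 8346 * 31 / 1000 = 258.73 A

258.73 A


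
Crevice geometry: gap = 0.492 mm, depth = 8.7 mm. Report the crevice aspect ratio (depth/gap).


Aspect ratio = depth / gap
Ratio = 8.7 / 0.492 = 17.7

17.7


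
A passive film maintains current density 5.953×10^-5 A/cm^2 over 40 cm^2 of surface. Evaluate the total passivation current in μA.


I = i_pass * A, then convert A → μA (×10^6)
I = 5.953×10^-5 * 40 * 10^6 = 2381.2 μA

2381.2 μA


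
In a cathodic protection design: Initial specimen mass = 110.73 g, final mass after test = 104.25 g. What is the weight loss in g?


Weight loss = initial − final
WL = 110.73 − 104.25 = 6.48 g

6.48 g


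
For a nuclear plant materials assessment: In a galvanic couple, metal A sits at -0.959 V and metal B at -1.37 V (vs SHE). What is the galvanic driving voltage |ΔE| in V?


Driving voltage is the absolute potential difference.
|ΔE| = |-0.959 − (-1.37)| = 0.411 V

0.411 V


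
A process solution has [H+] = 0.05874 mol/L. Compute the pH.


pH = −log10[H+]
pH = −log10(0.05874) = 1.23

1.23


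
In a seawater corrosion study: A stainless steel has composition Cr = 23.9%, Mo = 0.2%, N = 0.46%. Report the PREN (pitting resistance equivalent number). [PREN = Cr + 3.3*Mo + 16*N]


Apply the PREN formula: PREN = Cr + 3.3*Mo + 16*N
PREN = 23.9 + 3.3*0.2 + 16*0.46
PREN = 23.9 + 0.66 + 7.36 = 31.92

31.92


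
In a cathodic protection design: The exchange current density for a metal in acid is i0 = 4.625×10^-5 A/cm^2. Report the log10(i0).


i0 = 4.625×10^-5 A/cm^2
log10(i0) = -4.335

-4.335


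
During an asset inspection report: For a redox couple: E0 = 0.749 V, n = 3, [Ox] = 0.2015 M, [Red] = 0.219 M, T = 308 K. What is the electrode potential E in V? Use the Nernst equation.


Apply the Nernst equation: E = E0 + (RT/nF)*ln([Ox]/[Red])
Step 1: RT/nF = 8.314*308/(3*96485) = 0.00884667 V
Step 2: [Ox]/[Red] = 0.2015/0.219 = 0.920091
Step 3: ln(0.920091) = -0.083283
Step 4: correction = 0.00884667 * -0.083283 = -0.001 V
E = 0.749 + -0.001 = 0.748 V

0.748 V


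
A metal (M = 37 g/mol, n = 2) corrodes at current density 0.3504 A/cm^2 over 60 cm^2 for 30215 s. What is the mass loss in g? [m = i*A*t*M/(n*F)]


Apply Faraday's law: m = i*A*t*M / (n*F)
Total charge passed Q = i*A*t = 0.3504*60*30215 = 635240.16 C
m = Q*M/(n*F) = 635240.16*37/(2*96485) = 121.8007 g

121.8007 g


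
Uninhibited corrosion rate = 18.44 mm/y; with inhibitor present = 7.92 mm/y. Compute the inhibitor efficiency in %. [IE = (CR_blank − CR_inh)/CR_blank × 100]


Apply the inhibitor-efficiency definition: IE = (CR_blank − CR_inh)/CR_blank × 100
IE = (18.44 − 7.92) / 18.44 × 100
IE = 10.52 / 18.44 × 100 = 57.0 %

57.0 %


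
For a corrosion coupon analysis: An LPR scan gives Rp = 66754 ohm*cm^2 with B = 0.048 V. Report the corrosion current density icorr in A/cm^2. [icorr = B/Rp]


Apply the Stern-Geary relation: icorr = B / Rp
icorr = 0.048 / 66754 = 7.191×10^-7 A/cm^2

7.191×10^-7 A/cm^2


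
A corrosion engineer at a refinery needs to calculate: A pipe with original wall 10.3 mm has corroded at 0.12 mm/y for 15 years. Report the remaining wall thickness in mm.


Remaining wall = original − CR × time
t = 10.3 − 0.12*15 = 10.3 − 1.8 = 8.5 mm

8.5 mm


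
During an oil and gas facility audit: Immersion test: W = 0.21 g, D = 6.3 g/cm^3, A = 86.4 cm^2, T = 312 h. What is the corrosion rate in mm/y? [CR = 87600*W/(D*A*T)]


Apply the mm/y weight-loss relation: CR = 87600 * W / (D * A * T)
Numerator: 87600 * 0.21 = 18396.0
Denominator: 6.3 * 86.4 * 312 = 169827.84
CR = 18396.0 / 169827.84 = 0.1083 mm/y

0.1083 mm/y


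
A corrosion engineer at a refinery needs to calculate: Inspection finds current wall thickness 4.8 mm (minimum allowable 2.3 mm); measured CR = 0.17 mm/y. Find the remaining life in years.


Apply the remaining-life relation: RL = (t_current − t_min) / CR
RL = (4.8 − 2.3) / 0.17 = 2.5 / 0.17 = 14.7 years

14.7 years


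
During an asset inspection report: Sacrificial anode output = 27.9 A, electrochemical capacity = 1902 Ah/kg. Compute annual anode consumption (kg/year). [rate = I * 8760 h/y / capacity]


Annual consumption = current * hours per year / capacity
Rate = 27.9 * 8760 / 1902 = 128.5 kg/year

128.5 kg/year


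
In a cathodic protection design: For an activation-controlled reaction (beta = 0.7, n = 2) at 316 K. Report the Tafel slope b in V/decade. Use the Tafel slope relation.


Apply the Tafel slope relation: b = 2.303*R*T/(beta*n*F)
Numerator: 2.303 * 8.314 * 316 = 6050.5
Denominator: 0.7 * 2 * 96485 = 135079.0
b = 6050.5 / 135079.0 = 0.0448 V/decade

0.0448 V/decade


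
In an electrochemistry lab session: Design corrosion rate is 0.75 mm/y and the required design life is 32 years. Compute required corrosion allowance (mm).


Corrosion allowance = CR × design life
CA = 0.75 * 32 = 24.0 mm

24.0 mm


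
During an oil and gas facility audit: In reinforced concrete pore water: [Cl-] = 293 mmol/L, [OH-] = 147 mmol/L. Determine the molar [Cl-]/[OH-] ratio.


Threshold parameter = [Cl-] / [OH-] (molar basis; both in mmol/L, so units cancel)
Ratio = 293 / 147 = 1.99

1.99


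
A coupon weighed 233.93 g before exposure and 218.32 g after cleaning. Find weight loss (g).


Weight loss = initial − final
WL = 233.93 − 218.32 = 15.61 g

15.61 g


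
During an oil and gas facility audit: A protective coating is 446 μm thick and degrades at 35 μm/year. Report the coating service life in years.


Service life = thickness / degradation rate
Life = 446 / 35 = 12.7 years

12.7 years


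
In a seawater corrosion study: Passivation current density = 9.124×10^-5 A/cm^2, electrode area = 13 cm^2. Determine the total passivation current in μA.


I = i_pass * A, then convert A → μA (×10^6)
I = 9.124×10^-5 * 13 * 10^6 = 1186.12 μA

1186.12 μA


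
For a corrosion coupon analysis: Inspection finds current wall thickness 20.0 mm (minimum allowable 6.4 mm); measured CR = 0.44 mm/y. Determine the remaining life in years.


Apply the remaining-life relation: RL = (t_current − t_min) / CR
RL = (20.0 − 6.4) / 0.44 = 13.6 / 0.44 = 30.9 years

30.9 years


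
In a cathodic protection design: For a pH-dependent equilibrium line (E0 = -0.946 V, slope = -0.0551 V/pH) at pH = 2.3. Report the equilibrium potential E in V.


Apply the Pourbaix line equation: E = E0 + slope*pH
E = -0.946 + (-0.0551)*2.3 = -0.946 + (-0.12673) = -1.07273 V
Rounded to 3 decimal places: E = -1.073 V

-1.073 V


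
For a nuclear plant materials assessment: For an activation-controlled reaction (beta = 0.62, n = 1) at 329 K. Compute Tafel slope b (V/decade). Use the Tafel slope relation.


Apply the Tafel slope relation: b = 2.303*R*T/(beta*n*F)
Numerator: 2.303 * 8.314 * 329 = 6299.41
Denominator: 0.62 * 1 * 96485 = 59820.7
b = 6299.41 / 59820.7 = 0.1053 V/decade

0.1053 V/decade


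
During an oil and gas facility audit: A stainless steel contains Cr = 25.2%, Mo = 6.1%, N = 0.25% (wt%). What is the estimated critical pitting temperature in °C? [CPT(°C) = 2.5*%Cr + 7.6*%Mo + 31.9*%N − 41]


Apply the ASTM G48 empirical CPT estimate: CPT(°C) = 2.5*%Cr + 7.6*%Mo + 31.9*%N − 41
2.5*25.2 = 63; 7.6*6.1 = 46.36; 31.9*0.25 = 7.975
CPT = 63 + 46.36 + 7.975 − 41 = 76.335 °C
Rounded to 0.1 °C: CPT ≈ 76.3 °C

76.3 °C


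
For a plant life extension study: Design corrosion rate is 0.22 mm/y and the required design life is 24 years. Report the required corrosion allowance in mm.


Corrosion allowance = CR × design life
CA = 0.22 * 24 = 5.28 mm

5.28 mm


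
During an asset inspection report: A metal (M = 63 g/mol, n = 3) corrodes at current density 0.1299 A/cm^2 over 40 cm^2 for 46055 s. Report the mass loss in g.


Apply Faraday's law: m = i*A*t*M / (n*F)
Total charge passed Q = i*A*t = 0.1299*40*46055 = 239301.78 C
m = Q*M/(n*F) = 239301.78*63/(3*96485) = 52.084 g

52.084 g


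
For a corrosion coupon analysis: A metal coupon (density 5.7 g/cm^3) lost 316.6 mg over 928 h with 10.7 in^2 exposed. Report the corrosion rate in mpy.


Apply the mpy weight-loss relation: CR = 534 * W / (D * A * T)
Numerator: 534 * 316.6 = 169064.4
Denominator: 5.7 * 10.7 * 928 = 56598.72
CR = 169064.4 / 56598.72 = 2.9871 mpy

2.9871 mpy


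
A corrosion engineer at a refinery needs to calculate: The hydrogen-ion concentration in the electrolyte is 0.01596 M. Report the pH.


pH = −log10[H+]
pH = −log10(0.01596) = 1.8

1.8


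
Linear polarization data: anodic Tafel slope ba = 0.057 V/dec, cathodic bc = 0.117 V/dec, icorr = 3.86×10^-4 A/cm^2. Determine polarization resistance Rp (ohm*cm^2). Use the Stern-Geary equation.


Apply the Stern-Geary equation: Rp = ba*bc / (2.303*icorr*(ba+bc))
ba*bc = 0.057*0.117 = 0.006669
ba+bc = 0.174; 2.303*icorr*(ba+bc) = 2.303*3.86×10^-4*0.174 = 1.5467869×10^-4
Rp = 0.006669 / 1.5467869×10^-4 = 43.12 ohm*cm^2

43.12 ohm*cm^2


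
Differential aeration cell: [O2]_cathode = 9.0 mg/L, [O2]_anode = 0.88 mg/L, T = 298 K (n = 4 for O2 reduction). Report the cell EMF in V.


Apply the Nernst concentration-cell relation: E = (RT/nF)*ln(C_cathode/C_anode)
RT/nF = 8.314*298/(4*96485) = 0.00641958 V
ln(9.0/0.88) = 2.32506
E = 0.00641958 * 2.32506 = 0.01493 V

0.01493 V


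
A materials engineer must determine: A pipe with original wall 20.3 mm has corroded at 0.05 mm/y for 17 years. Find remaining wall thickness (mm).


Remaining wall = original − CR × time
t = 20.3 − 0.05*17 = 20.3 − 0.85 = 19.45 mm

19.45 mm


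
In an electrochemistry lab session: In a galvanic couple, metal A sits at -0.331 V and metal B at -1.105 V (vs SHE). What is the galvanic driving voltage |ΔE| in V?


Driving voltage is the absolute potential difference.
|ΔE| = |-0.331 − (-1.105)| = 0.774 V

0.774 V


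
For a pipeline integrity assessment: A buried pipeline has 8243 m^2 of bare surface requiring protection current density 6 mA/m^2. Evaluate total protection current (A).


I = area * current density, then convert mA → A (÷1000)
I = 8243 * 6 / 1000 = 49.46 A

49.46 A


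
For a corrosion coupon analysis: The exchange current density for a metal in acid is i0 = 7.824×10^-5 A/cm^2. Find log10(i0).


i0 = 7.824×10^-5 A/cm^2
log10(i0) = -4.107

-4.107


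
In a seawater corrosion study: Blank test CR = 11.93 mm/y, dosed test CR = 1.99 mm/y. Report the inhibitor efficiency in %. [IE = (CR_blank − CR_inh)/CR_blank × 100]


Apply the inhibitor-efficiency definition: IE = (CR_blank − CR_inh)/CR_blank × 100
IE = (11.93 − 1.99) / 11.93 × 100
IE = 9.94 / 11.93 × 100 = 83.3 %

83.3 %


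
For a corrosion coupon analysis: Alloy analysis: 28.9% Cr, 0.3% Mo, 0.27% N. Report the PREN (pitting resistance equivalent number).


Apply the PREN formula: PREN = Cr + 3.3*Mo + 16*N
PREN = 28.9 + 3.3*0.3 + 16*0.27
PREN = 28.9 + 0.99 + 4.32 = 34.21

34.21


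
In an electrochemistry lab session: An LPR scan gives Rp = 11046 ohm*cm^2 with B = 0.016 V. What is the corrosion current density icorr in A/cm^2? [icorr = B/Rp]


Apply the Stern-Geary relation: icorr = B / Rp
icorr = 0.016 / 11046 = 1.448×10^-6 A/cm^2

1.448×10^-6 A/cm^2


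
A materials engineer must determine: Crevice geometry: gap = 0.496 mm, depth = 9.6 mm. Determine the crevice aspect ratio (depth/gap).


Aspect ratio = depth / gap
Ratio = 9.6 / 0.496 = 19.4

19.4


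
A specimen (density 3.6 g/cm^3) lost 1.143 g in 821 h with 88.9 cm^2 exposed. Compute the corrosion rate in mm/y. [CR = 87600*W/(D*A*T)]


Apply the mm/y weight-loss relation: CR = 87600 * W / (D * A * T)
Numerator: 87600 * 1.143 = 100126.8
Denominator: 3.6 * 88.9 * 821 = 262752.84
CR = 100126.8 / 262752.84 = 0.381068 mm/y

0.381068 mm/y


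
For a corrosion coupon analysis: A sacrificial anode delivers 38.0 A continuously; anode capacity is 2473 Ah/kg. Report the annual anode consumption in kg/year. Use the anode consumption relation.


Annual consumption = current * hours per year / capacity
Rate = 38.0 * 8760 / 2473 = 134.6 kg/year

134.6 kg/year


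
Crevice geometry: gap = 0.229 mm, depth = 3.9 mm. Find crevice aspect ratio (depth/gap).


Aspect ratio = depth / gap
Ratio = 3.9 / 0.229 = 17.0

17.0


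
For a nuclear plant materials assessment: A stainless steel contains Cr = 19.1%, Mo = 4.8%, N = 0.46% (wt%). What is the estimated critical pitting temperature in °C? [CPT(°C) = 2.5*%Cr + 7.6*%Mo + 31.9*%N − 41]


Apply the ASTM G48 empirical CPT estimate: CPT(°C) = 2.5*%Cr + 7.6*%Mo + 31.9*%N − 41
2.5*19.1 = 47.75; 7.6*4.8 = 36.48; 31.9*0.46 = 14.674
CPT = 47.75 + 36.48 + 14.674 − 41 = 57.904 °C
Rounded to 0.1 °C: CPT ≈ 57.9 °C

57.9 °C


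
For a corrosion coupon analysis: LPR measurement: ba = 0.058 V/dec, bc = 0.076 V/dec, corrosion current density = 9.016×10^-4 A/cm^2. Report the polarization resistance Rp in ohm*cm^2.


Apply the Stern-Geary equation: Rp = ba*bc / (2.303*icorr*(ba+bc))
ba*bc = 0.058*0.076 = 0.004408
ba+bc = 0.134; 2.303*icorr*(ba+bc) = 2.303*9.016×10^-4*0.134 = 2.7823556×10^-4
Rp = 0.004408 / 2.7823556×10^-4 = 15.8 ohm*cm^2

15.8 ohm*cm^2


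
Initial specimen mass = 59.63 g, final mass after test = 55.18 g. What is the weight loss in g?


Weight loss = initial − final
WL = 59.63 − 55.18 = 4.45 g

4.45 g


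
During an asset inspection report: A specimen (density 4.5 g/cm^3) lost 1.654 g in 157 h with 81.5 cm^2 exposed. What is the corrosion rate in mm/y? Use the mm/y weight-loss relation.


Apply the mm/y weight-loss relation: CR = 87600 * W / (D * A * T)
Numerator: 87600 * 1.654 = 144890.4
Denominator: 4.5 * 81.5 * 157 = 57579.75
CR = 144890.4 / 57579.75 = 2.516343 mm/y

2.516343 mm/y


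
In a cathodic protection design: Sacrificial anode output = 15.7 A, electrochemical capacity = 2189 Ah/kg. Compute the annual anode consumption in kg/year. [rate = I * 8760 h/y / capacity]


Annual consumption = current * hours per year / capacity
Rate = 15.7 * 8760 / 2189 = 62.8 kg/year

62.8 kg/year
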